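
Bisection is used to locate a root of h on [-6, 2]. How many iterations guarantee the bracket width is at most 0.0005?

14

Width after n steps is 8/2^n. Need 2^n ≥ 8/0.0005 = 16000.
2^13 = 8192 < 16000 ≤ 2^14 = 16384, so n = 14.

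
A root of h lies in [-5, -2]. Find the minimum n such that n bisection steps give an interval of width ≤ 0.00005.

16

Width after n steps is 3/2^n. Need 2^n ≥ 3/0.00005 = 60000.
2^15 = 32768 < 60000 ≤ 2^16 = 65536, so n = 16.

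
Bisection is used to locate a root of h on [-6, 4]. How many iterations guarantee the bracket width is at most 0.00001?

20

Width after n steps is 10/2^n. Need 2^n ≥ 10/0.00001 = 1000000.
2^19 = 524288 < 1000000 ≤ 2^20 = 1048576, so n = 20.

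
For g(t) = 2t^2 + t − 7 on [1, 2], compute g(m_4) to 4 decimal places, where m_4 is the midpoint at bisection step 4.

g(1.5) = -1 < 0, so the root lies in [1.5, 2]
g(1.75) = 0.875 > 0, so the root lies in [1.5, 1.75]
g(1.625) = -0.09375 < 0, so the root lies in [1.625, 1.75]
g(1.6875) = 0.3828 > 0, so the root lies in [1.625, 1.6875]

0.3828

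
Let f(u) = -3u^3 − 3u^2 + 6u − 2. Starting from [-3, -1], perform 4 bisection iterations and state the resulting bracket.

u = -2 gives f = -2, negative; keep [-3, -2]
u = -2.5 gives f = 11.125, positive; keep [-2.5, -2]
u = -2.25 gives f = 3.484375, positive; keep [-2.25, -2]
u = -2.125 gives f = 0.4902, positive; keep [-2.125, -2]

[-2.125, -2]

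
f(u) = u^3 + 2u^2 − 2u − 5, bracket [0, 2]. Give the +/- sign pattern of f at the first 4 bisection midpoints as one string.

--++

midpoint 1: f = -4 < 0 → [1, 2]
midpoint 1.5: f = -0.125 < 0 → [1.5, 2]
midpoint 1.75: f = 2.984375 > 0 → [1.5, 1.75]
midpoint 1.625: f = 1.3223 > 0 → [1.5, 1.625]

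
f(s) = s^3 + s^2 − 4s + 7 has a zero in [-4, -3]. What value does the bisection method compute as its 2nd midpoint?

-3.25

midpoint -3.5: f = -9.625 < 0 → [-3.5, -3]
midpoint -3.25: f = -3.765625 < 0 → [-3.25, -3]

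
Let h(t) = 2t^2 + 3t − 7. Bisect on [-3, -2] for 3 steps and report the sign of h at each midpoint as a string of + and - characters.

--+

midpoint -2.5: h = -2 < 0 → [-3, -2.5]
midpoint -2.75: h = -0.125 < 0 → [-3, -2.75]
midpoint -2.875: h = 0.90625 > 0 → [-2.875, -2.75]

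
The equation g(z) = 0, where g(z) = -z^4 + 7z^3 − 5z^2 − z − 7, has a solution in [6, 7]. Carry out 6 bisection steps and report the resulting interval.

[6.125, 6.140625]

z = 6.5 gives g = -87.4375, negative; keep [6, 6.5]
z = 6.25 gives g = -25.457031, negative; keep [6, 6.25]
z = 6.125 gives g = 0.357178, positive; keep [6.125, 6.25]
z = 6.1875 gives g = -12.1406, negative; keep [6.125, 6.1875]
z = 6.15625 gives g = -5.791, negative; keep [6.125, 6.15625]
z = 6.140625 gives g = -2.692, negative; keep [6.125, 6.140625]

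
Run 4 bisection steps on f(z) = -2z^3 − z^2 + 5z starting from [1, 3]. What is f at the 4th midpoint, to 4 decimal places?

-0.2148

z = 2 gives f = -10, negative; keep [1, 2]
z = 1.5 gives f = -1.5, negative; keep [1, 1.5]
z = 1.25 gives f = 0.78125, positive; keep [1.25, 1.5]
z = 1.375 gives f = -0.2148, negative; keep [1.25, 1.375]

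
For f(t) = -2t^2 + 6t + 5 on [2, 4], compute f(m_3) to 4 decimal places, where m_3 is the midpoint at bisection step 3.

-0.6250

m = 3, f(m) = 5 (+); new bracket [3, 4]
m = 3.5, f(m) = 1.5 (+); new bracket [3.5, 4]
m = 3.75, f(m) = -0.625 (−); new bracket [3.5, 3.75]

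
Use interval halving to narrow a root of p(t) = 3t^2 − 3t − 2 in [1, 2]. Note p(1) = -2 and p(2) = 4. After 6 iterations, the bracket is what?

p(1.5) = 0.25 > 0, so the root lies in [1, 1.5]
p(1.25) = -1.0625 < 0, so the root lies in [1.25, 1.5]
p(1.375) = -0.453125 < 0, so the root lies in [1.375, 1.5]
p(1.4375) = -0.1133 < 0, so the root lies in [1.4375, 1.5]
p(1.46875) = 0.0654 > 0, so the root lies in [1.4375, 1.46875]
p(1.453125) = -0.0247 < 0, so the root lies in [1.453125, 1.46875]

[1.453125, 1.46875]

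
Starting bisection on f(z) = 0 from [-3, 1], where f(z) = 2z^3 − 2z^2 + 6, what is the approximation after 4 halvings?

m = -1, f(m) = 2 (+); new bracket [-3, -1]
m = -2, f(m) = -18 (−); new bracket [-2, -1]
m = -1.5, f(m) = -5.25 (−); new bracket [-1.5, -1]
m = -1.25, f(m) = -1.0312 (−); new bracket [-1.25, -1]

-1.25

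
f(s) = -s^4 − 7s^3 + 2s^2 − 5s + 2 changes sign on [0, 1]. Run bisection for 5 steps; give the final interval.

[0.375, 0.40625]

m = 0.5, f(m) = -0.9375 (−); new bracket [0, 0.5]
m = 0.25, f(m) = 0.761719 (+); new bracket [0.25, 0.5]
m = 0.375, f(m) = 0.017334 (+); new bracket [0.375, 0.5]
m = 0.4375, f(m) = -0.4275 (−); new bracket [0.375, 0.4375]
m = 0.40625, f(m) = -0.1977 (−); new bracket [0.375, 0.40625]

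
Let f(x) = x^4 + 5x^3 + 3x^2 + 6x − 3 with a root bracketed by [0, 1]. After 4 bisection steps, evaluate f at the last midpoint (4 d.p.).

m = 0.5, f(m) = 1.4375 (+); new bracket [0, 0.5]
m = 0.25, f(m) = -1.230469 (−); new bracket [0.25, 0.5]
m = 0.375, f(m) = -0.044678 (−); new bracket [0.375, 0.5]
m = 0.4375, f(m) = 0.6546 (+); new bracket [0.375, 0.4375]

0.6546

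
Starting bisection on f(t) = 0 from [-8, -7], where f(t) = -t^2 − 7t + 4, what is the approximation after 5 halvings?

t = -7.5 gives f = 0.25, positive; keep [-8, -7.5]
t = -7.75 gives f = -1.8125, negative; keep [-7.75, -7.5]
t = -7.625 gives f = -0.765625, negative; keep [-7.625, -7.5]
t = -7.5625 gives f = -0.2539, negative; keep [-7.5625, -7.5]
t = -7.53125 gives f = -0.001, negative; keep [-7.53125, -7.5]

-7.53125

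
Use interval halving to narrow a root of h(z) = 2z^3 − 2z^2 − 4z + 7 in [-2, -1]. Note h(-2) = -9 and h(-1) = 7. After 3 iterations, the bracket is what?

[-1.625, -1.5]

m = -1.5, h(m) = 1.75 (+); new bracket [-2, -1.5]
m = -1.75, h(m) = -2.84375 (−); new bracket [-1.75, -1.5]
m = -1.625, h(m) = -0.363281 (−); new bracket [-1.625, -1.5]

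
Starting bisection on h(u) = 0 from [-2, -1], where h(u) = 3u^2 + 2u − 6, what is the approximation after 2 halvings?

-1.75

h(-1.5) = -2.25 < 0, so the root lies in [-2, -1.5]
h(-1.75) = -0.3125 < 0, so the root lies in [-2, -1.75]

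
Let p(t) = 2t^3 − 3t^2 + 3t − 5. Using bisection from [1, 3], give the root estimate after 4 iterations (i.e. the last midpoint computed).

1.625

m = 2, p(m) = 5 (+); new bracket [1, 2]
m = 1.5, p(m) = -0.5 (−); new bracket [1.5, 2]
m = 1.75, p(m) = 1.78125 (+); new bracket [1.5, 1.75]
m = 1.625, p(m) = 0.5352 (+); new bracket [1.5, 1.625]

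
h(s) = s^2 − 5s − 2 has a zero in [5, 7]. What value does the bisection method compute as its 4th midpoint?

5.375

s = 6 gives h = 4, positive; keep [5, 6]
s = 5.5 gives h = 0.75, positive; keep [5, 5.5]
s = 5.25 gives h = -0.6875, negative; keep [5.25, 5.5]
s = 5.375 gives h = 0.0156, positive; keep [5.25, 5.375]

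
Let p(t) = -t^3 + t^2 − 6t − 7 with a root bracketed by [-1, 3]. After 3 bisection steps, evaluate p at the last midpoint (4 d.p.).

p(1) = -13 < 0, so the root lies in [-1, 1]
p(0) = -7 < 0, so the root lies in [-1, 0]
p(-0.5) = -3.625 < 0, so the root lies in [-1, -0.5]

-3.6250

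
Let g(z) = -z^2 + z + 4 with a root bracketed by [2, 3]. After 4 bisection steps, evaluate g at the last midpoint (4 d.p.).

-0.0039

g(2.5) = 0.25 > 0, so the root lies in [2.5, 3]
g(2.75) = -0.8125 < 0, so the root lies in [2.5, 2.75]
g(2.625) = -0.265625 < 0, so the root lies in [2.5, 2.625]
g(2.5625) = -0.0039 < 0, so the root lies in [2.5, 2.5625]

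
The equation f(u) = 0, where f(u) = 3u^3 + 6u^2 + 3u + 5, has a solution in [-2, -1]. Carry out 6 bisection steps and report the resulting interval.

f(-1.5) = 3.875 > 0, so the root lies in [-2, -1.5]
f(-1.75) = 2.046875 > 0, so the root lies in [-2, -1.75]
f(-1.875) = 0.693359 > 0, so the root lies in [-2, -1.875]
f(-1.9375) = -0.1086 < 0, so the root lies in [-1.9375, -1.875]
f(-1.90625) = 0.3033 > 0, so the root lies in [-1.9375, -1.90625]
f(-1.921875) = 0.1001 > 0, so the root lies in [-1.9375, -1.921875]

[-1.9375, -1.921875]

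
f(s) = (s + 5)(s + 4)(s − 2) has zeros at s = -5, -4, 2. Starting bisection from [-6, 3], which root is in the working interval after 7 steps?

midpoint -1.5: f = -30.625 < 0 → [-1.5, 3]
midpoint 0.75: f = -34.140625 < 0 → [0.75, 3]
midpoint 1.875: f = -5.048828 < 0 → [1.875, 3]
midpoint 2.4375: f = 20.947 > 0 → [1.875, 2.4375]
midpoint 2.15625: f = 6.8837 > 0 → [1.875, 2.15625]
midpoint 2.015625: f = 0.6594 > 0 → [1.875, 2.015625]
midpoint 1.9453125: f = -2.2582 < 0 → [1.9453125, 2.015625]

2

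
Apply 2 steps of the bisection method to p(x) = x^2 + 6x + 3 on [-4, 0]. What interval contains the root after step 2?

[-1, 0]

midpoint -2: p = -5 < 0 → [-2, 0]
midpoint -1: p = -2 < 0 → [-1, 0]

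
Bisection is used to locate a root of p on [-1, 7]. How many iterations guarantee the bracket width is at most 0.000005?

Width after n steps is 8/2^n. Need 2^n ≥ 8/0.000005 = 1600000.
2^20 = 1048576 < 1600000 ≤ 2^21 = 2097152, so n = 21.

21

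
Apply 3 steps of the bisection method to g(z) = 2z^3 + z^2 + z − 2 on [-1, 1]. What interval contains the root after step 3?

m = 0, g(m) = -2 (−); new bracket [0, 1]
m = 0.5, g(m) = -1 (−); new bracket [0.5, 1]
m = 0.75, g(m) = 0.15625 (+); new bracket [0.5, 0.75]

[0.5, 0.75]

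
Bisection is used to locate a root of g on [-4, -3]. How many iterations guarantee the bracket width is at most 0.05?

Width after n steps is 1/2^n. Need 2^n ≥ 1/0.05 = 20.
2^4 = 16 < 20 ≤ 2^5 = 32, so n = 5.

5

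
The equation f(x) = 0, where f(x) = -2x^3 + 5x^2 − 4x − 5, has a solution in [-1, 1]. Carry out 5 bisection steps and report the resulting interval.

[-0.6875, -0.625]

m = 0, f(m) = -5 (−); new bracket [-1, 0]
m = -0.5, f(m) = -1.5 (−); new bracket [-1, -0.5]
m = -0.75, f(m) = 1.65625 (+); new bracket [-0.75, -0.5]
m = -0.625, f(m) = -0.0586 (−); new bracket [-0.75, -0.625]
m = -0.6875, f(m) = 0.7632 (+); new bracket [-0.6875, -0.625]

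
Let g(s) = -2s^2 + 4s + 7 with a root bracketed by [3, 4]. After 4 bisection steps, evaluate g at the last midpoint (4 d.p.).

0.4922

g(3.5) = -3.5 < 0, so the root lies in [3, 3.5]
g(3.25) = -1.125 < 0, so the root lies in [3, 3.25]
g(3.125) = -0.03125 < 0, so the root lies in [3, 3.125]
g(3.0625) = 0.4922 > 0, so the root lies in [3.0625, 3.125]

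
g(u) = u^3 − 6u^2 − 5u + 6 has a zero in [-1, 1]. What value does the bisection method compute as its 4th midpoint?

midpoint 0: g = 6 > 0 → [0, 1]
midpoint 0.5: g = 2.125 > 0 → [0.5, 1]
midpoint 0.75: g = -0.703125 < 0 → [0.5, 0.75]
midpoint 0.625: g = 0.7754 > 0 → [0.625, 0.75]

0.625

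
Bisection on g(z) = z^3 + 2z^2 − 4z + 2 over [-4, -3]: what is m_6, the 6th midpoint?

-3.359375

m = -3.5, g(m) = -2.375 (−); new bracket [-3.5, -3]
m = -3.25, g(m) = 1.796875 (+); new bracket [-3.5, -3.25]
m = -3.375, g(m) = -0.162109 (−); new bracket [-3.375, -3.25]
m = -3.3125, g(m) = 0.8484 (+); new bracket [-3.375, -3.3125]
m = -3.34375, g(m) = 0.351 (+); new bracket [-3.375, -3.34375]
m = -3.359375, g(m) = 0.0964 (+); new bracket [-3.375, -3.359375]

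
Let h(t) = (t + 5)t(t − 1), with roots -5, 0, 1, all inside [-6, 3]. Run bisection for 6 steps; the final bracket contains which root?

-5

m = -1.5, h(m) = 13.125 (+); new bracket [-6, -1.5]
m = -3.75, h(m) = 22.265625 (+); new bracket [-6, -3.75]
m = -4.875, h(m) = 3.580078 (+); new bracket [-6, -4.875]
m = -5.4375, h(m) = -15.3142 (−); new bracket [-5.4375, -4.875]
m = -5.15625, h(m) = -4.9599 (−); new bracket [-5.15625, -4.875]
m = -5.015625, h(m) = -0.4714 (−); new bracket [-5.015625, -4.875]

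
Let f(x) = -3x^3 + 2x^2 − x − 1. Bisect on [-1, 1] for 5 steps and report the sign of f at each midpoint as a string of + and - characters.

midpoint 0: f = -1 < 0 → [-1, 0]
midpoint -0.5: f = 0.375 > 0 → [-0.5, 0]
midpoint -0.25: f = -0.578125 < 0 → [-0.5, -0.25]
midpoint -0.375: f = -0.1855 < 0 → [-0.5, -0.375]
midpoint -0.4375: f = 0.0715 > 0 → [-0.4375, -0.375]

-+--+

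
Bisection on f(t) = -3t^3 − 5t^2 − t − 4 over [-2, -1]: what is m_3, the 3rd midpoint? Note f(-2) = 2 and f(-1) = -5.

-1.875

midpoint -1.5: f = -3.625 < 0 → [-2, -1.5]
midpoint -1.75: f = -1.484375 < 0 → [-2, -1.75]
midpoint -1.875: f = 0.072266 > 0 → [-1.875, -1.75]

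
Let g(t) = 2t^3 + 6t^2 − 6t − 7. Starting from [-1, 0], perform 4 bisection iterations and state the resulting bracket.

m = -0.5, g(m) = -2.75 (−); new bracket [-1, -0.5]
m = -0.75, g(m) = 0.03125 (+); new bracket [-0.75, -0.5]
m = -0.625, g(m) = -1.394531 (−); new bracket [-0.75, -0.625]
m = -0.6875, g(m) = -0.689 (−); new bracket [-0.75, -0.6875]

[-0.75, -0.6875]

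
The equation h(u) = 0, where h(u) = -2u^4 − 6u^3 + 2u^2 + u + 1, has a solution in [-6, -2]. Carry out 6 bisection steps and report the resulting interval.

[-3.3125, -3.25]

m = -4, h(m) = -99 (−); new bracket [-4, -2]
m = -3, h(m) = 16 (+); new bracket [-4, -3]
m = -3.5, h(m) = -20.875 (−); new bracket [-3.5, -3]
m = -3.25, h(m) = 1.7109 (+); new bracket [-3.5, -3.25]
m = -3.375, h(m) = -8.4263 (−); new bracket [-3.375, -3.25]
m = -3.3125, h(m) = -3.084 (−); new bracket [-3.3125, -3.25]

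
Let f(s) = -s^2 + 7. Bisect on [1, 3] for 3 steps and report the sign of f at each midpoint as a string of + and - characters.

s = 2 gives f = 3, positive; keep [2, 3]
s = 2.5 gives f = 0.75, positive; keep [2.5, 3]
s = 2.75 gives f = -0.5625, negative; keep [2.5, 2.75]

++-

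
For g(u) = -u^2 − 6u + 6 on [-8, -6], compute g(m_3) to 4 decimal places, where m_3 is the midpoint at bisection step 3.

midpoint -7: g = -1 < 0 → [-7, -6]
midpoint -6.5: g = 2.75 > 0 → [-7, -6.5]
midpoint -6.75: g = 0.9375 > 0 → [-7, -6.75]

0.9375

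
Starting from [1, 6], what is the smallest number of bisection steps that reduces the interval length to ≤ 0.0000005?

24

Width after n steps is 5/2^n. Need 2^n ≥ 5/0.0000005 = 10000000.
2^23 = 8388608 < 10000000 ≤ 2^24 = 16777216, so n = 24.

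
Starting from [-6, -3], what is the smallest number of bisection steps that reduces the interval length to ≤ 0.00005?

16

Width after n steps is 3/2^n. Need 2^n ≥ 3/0.00005 = 60000.
2^15 = 32768 < 60000 ≤ 2^16 = 65536, so n = 16.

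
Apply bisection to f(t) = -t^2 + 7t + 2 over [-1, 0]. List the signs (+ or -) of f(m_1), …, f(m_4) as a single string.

-+--

f(-0.5) = -1.75 < 0, so the root lies in [-0.5, 0]
f(-0.25) = 0.1875 > 0, so the root lies in [-0.5, -0.25]
f(-0.375) = -0.765625 < 0, so the root lies in [-0.375, -0.25]
f(-0.3125) = -0.2852 < 0, so the root lies in [-0.3125, -0.25]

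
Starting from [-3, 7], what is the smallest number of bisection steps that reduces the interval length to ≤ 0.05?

8

Width after n steps is 10/2^n. Need 2^n ≥ 10/0.05 = 200.
2^7 = 128 < 200 ≤ 2^8 = 256, so n = 8.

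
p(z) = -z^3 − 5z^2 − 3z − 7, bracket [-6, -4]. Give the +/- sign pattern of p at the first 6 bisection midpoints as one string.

+-+-+-

m = -5, p(m) = 8 (+); new bracket [-5, -4]
m = -4.5, p(m) = -3.625 (−); new bracket [-5, -4.5]
m = -4.75, p(m) = 1.609375 (+); new bracket [-4.75, -4.5]
m = -4.625, p(m) = -1.1465 (−); new bracket [-4.75, -4.625]
m = -4.6875, p(m) = 0.196 (+); new bracket [-4.6875, -4.625]
m = -4.65625, p(m) = -0.484 (−); new bracket [-4.6875, -4.65625]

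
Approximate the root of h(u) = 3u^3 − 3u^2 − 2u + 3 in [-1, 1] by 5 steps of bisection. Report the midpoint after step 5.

u = 0 gives h = 3, positive; keep [-1, 0]
u = -0.5 gives h = 2.875, positive; keep [-1, -0.5]
u = -0.75 gives h = 1.546875, positive; keep [-1, -0.75]
u = -0.875 gives h = 0.4434, positive; keep [-1, -0.875]
u = -0.9375 gives h = -0.2336, negative; keep [-0.9375, -0.875]

-0.9375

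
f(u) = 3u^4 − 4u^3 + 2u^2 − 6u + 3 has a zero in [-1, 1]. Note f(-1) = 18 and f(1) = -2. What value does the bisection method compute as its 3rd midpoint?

u = 0 gives f = 3, positive; keep [0, 1]
u = 0.5 gives f = 0.1875, positive; keep [0.5, 1]
u = 0.75 gives f = -1.113281, negative; keep [0.5, 0.75]

0.75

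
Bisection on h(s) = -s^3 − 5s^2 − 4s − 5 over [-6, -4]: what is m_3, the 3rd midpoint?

-4.25

m = -5, h(m) = 15 (+); new bracket [-5, -4]
m = -4.5, h(m) = 2.875 (+); new bracket [-4.5, -4]
m = -4.25, h(m) = -1.546875 (−); new bracket [-4.5, -4.25]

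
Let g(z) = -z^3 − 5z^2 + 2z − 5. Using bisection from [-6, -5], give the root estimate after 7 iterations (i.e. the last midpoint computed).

-5.5234375

midpoint -5.5: g = -0.875 < 0 → [-6, -5.5]
midpoint -5.75: g = 8.296875 > 0 → [-5.75, -5.5]
midpoint -5.625: g = 3.525391 > 0 → [-5.625, -5.5]
midpoint -5.5625: g = 1.2795 > 0 → [-5.5625, -5.5]
midpoint -5.53125: g = 0.1909 > 0 → [-5.53125, -5.5]
midpoint -5.515625: g = -0.3448 < 0 → [-5.53125, -5.515625]
midpoint -5.5234375: g = -0.0777 < 0 → [-5.53125, -5.5234375]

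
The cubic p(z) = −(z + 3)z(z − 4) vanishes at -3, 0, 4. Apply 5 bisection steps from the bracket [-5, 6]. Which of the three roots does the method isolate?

z = 0.5 gives p = 6.125, positive; keep [0.5, 6]
z = 3.25 gives p = 15.234375, positive; keep [3.25, 6]
z = 4.625 gives p = -22.041016, negative; keep [3.25, 4.625]
z = 3.9375 gives p = 1.7073, positive; keep [3.9375, 4.625]
z = 4.28125 gives p = -8.7674, negative; keep [3.9375, 4.28125]

4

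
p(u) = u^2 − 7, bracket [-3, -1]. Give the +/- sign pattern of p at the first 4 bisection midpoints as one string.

--+-

midpoint -2: p = -3 < 0 → [-3, -2]
midpoint -2.5: p = -0.75 < 0 → [-3, -2.5]
midpoint -2.75: p = 0.5625 > 0 → [-2.75, -2.5]
midpoint -2.625: p = -0.1094 < 0 → [-2.75, -2.625]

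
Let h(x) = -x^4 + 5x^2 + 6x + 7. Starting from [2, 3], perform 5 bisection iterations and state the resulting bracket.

[2.8125, 2.84375]

x = 2.5 gives h = 14.1875, positive; keep [2.5, 3]
x = 2.75 gives h = 4.121094, positive; keep [2.75, 3]
x = 2.875 gives h = -2.742432, negative; keep [2.75, 2.875]
x = 2.8125 gives h = 0.8552, positive; keep [2.8125, 2.875]
x = 2.84375 gives h = -0.9011, negative; keep [2.8125, 2.84375]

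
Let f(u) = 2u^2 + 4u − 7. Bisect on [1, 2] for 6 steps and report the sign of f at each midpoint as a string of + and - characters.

midpoint 1.5: f = 3.5 > 0 → [1, 1.5]
midpoint 1.25: f = 1.125 > 0 → [1, 1.25]
midpoint 1.125: f = 0.03125 > 0 → [1, 1.125]
midpoint 1.0625: f = -0.4922 < 0 → [1.0625, 1.125]
midpoint 1.09375: f = -0.2324 < 0 → [1.09375, 1.125]
midpoint 1.109375: f = -0.1011 < 0 → [1.109375, 1.125]

+++---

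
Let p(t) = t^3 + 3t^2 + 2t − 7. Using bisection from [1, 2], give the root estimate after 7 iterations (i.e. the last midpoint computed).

1.0859375

m = 1.5, p(m) = 6.125 (+); new bracket [1, 1.5]
m = 1.25, p(m) = 2.140625 (+); new bracket [1, 1.25]
m = 1.125, p(m) = 0.470703 (+); new bracket [1, 1.125]
m = 1.0625, p(m) = -0.2888 (−); new bracket [1.0625, 1.125]
m = 1.09375, p(m) = 0.0848 (+); new bracket [1.0625, 1.09375]
m = 1.078125, p(m) = -0.1035 (−); new bracket [1.078125, 1.09375]
m = 1.0859375, p(m) = -0.0097 (−); new bracket [1.0859375, 1.09375]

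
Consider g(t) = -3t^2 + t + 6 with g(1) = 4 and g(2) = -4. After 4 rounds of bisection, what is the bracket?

g(1.5) = 0.75 > 0, so the root lies in [1.5, 2]
g(1.75) = -1.4375 < 0, so the root lies in [1.5, 1.75]
g(1.625) = -0.296875 < 0, so the root lies in [1.5, 1.625]
g(1.5625) = 0.2383 > 0, so the root lies in [1.5625, 1.625]

[1.5625, 1.625]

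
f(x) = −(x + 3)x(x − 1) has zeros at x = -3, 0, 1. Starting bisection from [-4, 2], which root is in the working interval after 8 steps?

f(-1) = -4 < 0, so the root lies in [-4, -1]
f(-2.5) = -4.375 < 0, so the root lies in [-4, -2.5]
f(-3.25) = 3.453125 > 0, so the root lies in [-3.25, -2.5]
f(-2.875) = -1.3926 < 0, so the root lies in [-3.25, -2.875]
f(-3.0625) = 0.7776 > 0, so the root lies in [-3.0625, -2.875]
f(-2.96875) = -0.3682 < 0, so the root lies in [-3.0625, -2.96875]
f(-3.015625) = 0.1892 > 0, so the root lies in [-3.015625, -2.96875]
f(-2.9921875) = -0.0933 < 0, so the root lies in [-3.015625, -2.9921875]

-3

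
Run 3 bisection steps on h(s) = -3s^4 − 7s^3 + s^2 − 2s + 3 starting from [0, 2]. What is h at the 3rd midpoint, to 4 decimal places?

s = 1 gives h = -8, negative; keep [0, 1]
s = 0.5 gives h = 1.1875, positive; keep [0.5, 1]
s = 0.75 gives h = -1.839844, negative; keep [0.5, 0.75]

-1.8398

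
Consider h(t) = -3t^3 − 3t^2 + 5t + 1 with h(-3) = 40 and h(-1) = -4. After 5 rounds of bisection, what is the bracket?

m = -2, h(m) = 3 (+); new bracket [-2, -1]
m = -1.5, h(m) = -3.125 (−); new bracket [-2, -1.5]
m = -1.75, h(m) = -0.859375 (−); new bracket [-2, -1.75]
m = -1.875, h(m) = 0.8535 (+); new bracket [-1.875, -1.75]
m = -1.8125, h(m) = -0.0549 (−); new bracket [-1.875, -1.8125]

[-1.875, -1.8125]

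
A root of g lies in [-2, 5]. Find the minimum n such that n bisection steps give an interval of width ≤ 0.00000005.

28

Width after n steps is 7/2^n. Need 2^n ≥ 7/0.00000005 = 140000000.
2^27 = 134217728 < 140000000 ≤ 2^28 = 268435456, so n = 28.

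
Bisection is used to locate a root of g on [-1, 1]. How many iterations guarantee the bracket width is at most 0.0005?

Width after n steps is 2/2^n. Need 2^n ≥ 2/0.0005 = 4000.
2^11 = 2048 < 4000 ≤ 2^12 = 4096, so n = 12.

12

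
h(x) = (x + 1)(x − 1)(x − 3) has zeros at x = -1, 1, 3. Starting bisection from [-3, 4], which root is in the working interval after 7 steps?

x = 0.5 gives h = 1.875, positive; keep [-3, 0.5]
x = -1.25 gives h = -2.390625, negative; keep [-1.25, 0.5]
x = -0.375 gives h = 2.900391, positive; keep [-1.25, -0.375]
x = -0.8125 gives h = 1.2957, positive; keep [-1.25, -0.8125]
x = -1.03125 gives h = -0.2559, negative; keep [-1.03125, -0.8125]
x = -0.921875 gives h = 0.5889, positive; keep [-1.03125, -0.921875]
x = -0.9765625 gives h = 0.1842, positive; keep [-1.03125, -0.9765625]

-1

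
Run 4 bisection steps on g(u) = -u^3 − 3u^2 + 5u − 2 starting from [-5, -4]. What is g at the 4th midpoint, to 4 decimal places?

0.8469

g(-4.5) = 5.875 > 0, so the root lies in [-4.5, -4]
g(-4.25) = -0.671875 < 0, so the root lies in [-4.5, -4.25]
g(-4.375) = 2.443359 > 0, so the root lies in [-4.375, -4.25]
g(-4.3125) = 0.8469 > 0, so the root lies in [-4.3125, -4.25]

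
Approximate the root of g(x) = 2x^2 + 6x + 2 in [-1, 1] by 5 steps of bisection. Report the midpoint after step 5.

-0.4375

m = 0, g(m) = 2 (+); new bracket [-1, 0]
m = -0.5, g(m) = -0.5 (−); new bracket [-0.5, 0]
m = -0.25, g(m) = 0.625 (+); new bracket [-0.5, -0.25]
m = -0.375, g(m) = 0.0312 (+); new bracket [-0.5, -0.375]
m = -0.4375, g(m) = -0.2422 (−); new bracket [-0.4375, -0.375]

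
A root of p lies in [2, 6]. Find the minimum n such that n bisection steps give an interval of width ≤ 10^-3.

Width after n steps is 4/2^n. Need 2^n ≥ 4/10^-3 = 4000.
2^11 = 2048 < 4000 ≤ 2^12 = 4096, so n = 12.

12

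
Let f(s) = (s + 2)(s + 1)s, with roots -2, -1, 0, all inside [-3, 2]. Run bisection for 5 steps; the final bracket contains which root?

midpoint -0.5: f = -0.375 < 0 → [-0.5, 2]
midpoint 0.75: f = 3.609375 > 0 → [-0.5, 0.75]
midpoint 0.125: f = 0.298828 > 0 → [-0.5, 0.125]
midpoint -0.1875: f = -0.2761 < 0 → [-0.1875, 0.125]
midpoint -0.03125: f = -0.0596 < 0 → [-0.03125, 0.125]

0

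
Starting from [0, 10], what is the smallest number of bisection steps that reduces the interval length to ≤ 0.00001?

20

Width after n steps is 10/2^n. Need 2^n ≥ 10/0.00001 = 1000000.
2^19 = 524288 < 1000000 ≤ 2^20 = 1048576, so n = 20.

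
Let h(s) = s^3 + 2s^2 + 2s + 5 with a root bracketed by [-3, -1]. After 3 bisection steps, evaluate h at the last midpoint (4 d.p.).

midpoint -2: h = 1 > 0 → [-3, -2]
midpoint -2.5: h = -3.125 < 0 → [-2.5, -2]
midpoint -2.25: h = -0.765625 < 0 → [-2.25, -2]

-0.7656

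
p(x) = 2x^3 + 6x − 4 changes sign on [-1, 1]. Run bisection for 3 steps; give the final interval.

[0.5, 0.75]

x = 0 gives p = -4, negative; keep [0, 1]
x = 0.5 gives p = -0.75, negative; keep [0.5, 1]
x = 0.75 gives p = 1.34375, positive; keep [0.5, 0.75]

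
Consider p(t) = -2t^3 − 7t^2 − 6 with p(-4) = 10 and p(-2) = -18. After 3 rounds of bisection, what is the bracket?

[-3.75, -3.5]

p(-3) = -15 < 0, so the root lies in [-4, -3]
p(-3.5) = -6 < 0, so the root lies in [-4, -3.5]
p(-3.75) = 1.03125 > 0, so the root lies in [-3.75, -3.5]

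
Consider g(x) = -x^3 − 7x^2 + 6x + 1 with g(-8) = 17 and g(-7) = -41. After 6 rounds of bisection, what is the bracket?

[-7.765625, -7.75]

midpoint -7.5: g = -15.875 < 0 → [-8, -7.5]
midpoint -7.75: g = -0.453125 < 0 → [-8, -7.75]
midpoint -7.875: g = 8.013672 > 0 → [-7.875, -7.75]
midpoint -7.8125: g = 3.7161 > 0 → [-7.8125, -7.75]
midpoint -7.78125: g = 1.6155 > 0 → [-7.78125, -7.75]
midpoint -7.765625: g = 0.5772 > 0 → [-7.765625, -7.75]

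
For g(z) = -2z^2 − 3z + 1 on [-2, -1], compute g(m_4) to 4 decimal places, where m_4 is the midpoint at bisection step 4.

midpoint -1.5: g = 1 > 0 → [-2, -1.5]
midpoint -1.75: g = 0.125 > 0 → [-2, -1.75]
midpoint -1.875: g = -0.40625 < 0 → [-1.875, -1.75]
midpoint -1.8125: g = -0.1328 < 0 → [-1.8125, -1.75]

-0.1328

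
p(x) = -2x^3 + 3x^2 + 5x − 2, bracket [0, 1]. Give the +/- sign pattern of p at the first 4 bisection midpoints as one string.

m = 0.5, p(m) = 1 (+); new bracket [0, 0.5]
m = 0.25, p(m) = -0.59375 (−); new bracket [0.25, 0.5]
m = 0.375, p(m) = 0.191406 (+); new bracket [0.25, 0.375]
m = 0.3125, p(m) = -0.2056 (−); new bracket [0.3125, 0.375]

+-+-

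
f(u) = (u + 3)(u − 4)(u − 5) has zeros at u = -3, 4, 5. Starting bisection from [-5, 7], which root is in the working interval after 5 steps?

-3

u = 1 gives f = 48, positive; keep [-5, 1]
u = -2 gives f = 42, positive; keep [-5, -2]
u = -3.5 gives f = -31.875, negative; keep [-3.5, -2]
u = -2.75 gives f = 13.0781, positive; keep [-3.5, -2.75]
u = -3.125 gives f = -7.2363, negative; keep [-3.125, -2.75]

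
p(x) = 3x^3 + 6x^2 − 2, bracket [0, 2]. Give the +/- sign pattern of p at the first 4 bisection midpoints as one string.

m = 1, p(m) = 7 (+); new bracket [0, 1]
m = 0.5, p(m) = -0.125 (−); new bracket [0.5, 1]
m = 0.75, p(m) = 2.640625 (+); new bracket [0.5, 0.75]
m = 0.625, p(m) = 1.0762 (+); new bracket [0.5, 0.625]

+-++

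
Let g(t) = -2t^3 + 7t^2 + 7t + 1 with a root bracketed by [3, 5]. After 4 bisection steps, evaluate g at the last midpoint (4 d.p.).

g(4) = 13 > 0, so the root lies in [4, 5]
g(4.5) = -8 < 0, so the root lies in [4, 4.5]
g(4.25) = 3.65625 > 0, so the root lies in [4.25, 4.5]
g(4.375) = -1.8711 < 0, so the root lies in [4.25, 4.375]

-1.8711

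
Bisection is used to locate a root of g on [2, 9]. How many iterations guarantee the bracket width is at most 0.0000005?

Width after n steps is 7/2^n. Need 2^n ≥ 7/0.0000005 = 14000000.
2^23 = 8388608 < 14000000 ≤ 2^24 = 16777216, so n = 24.

24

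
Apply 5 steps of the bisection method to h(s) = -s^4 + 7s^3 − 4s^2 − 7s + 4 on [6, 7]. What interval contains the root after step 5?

midpoint 6.5: h = -73.1875 < 0 → [6, 6.5]
midpoint 6.25: h = -12.894531 < 0 → [6, 6.25]
midpoint 6.125: h = 12.122803 > 0 → [6.125, 6.25]
midpoint 6.1875: h = 0.0195 > 0 → [6.1875, 6.25]
midpoint 6.21875: h = -6.3345 < 0 → [6.1875, 6.21875]

[6.1875, 6.21875]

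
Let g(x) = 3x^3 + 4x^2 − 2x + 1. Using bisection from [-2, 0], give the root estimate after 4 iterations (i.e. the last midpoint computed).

x = -1 gives g = 4, positive; keep [-2, -1]
x = -1.5 gives g = 2.875, positive; keep [-2, -1.5]
x = -1.75 gives g = 0.671875, positive; keep [-2, -1.75]
x = -1.875 gives g = -0.9629, negative; keep [-1.875, -1.75]

-1.875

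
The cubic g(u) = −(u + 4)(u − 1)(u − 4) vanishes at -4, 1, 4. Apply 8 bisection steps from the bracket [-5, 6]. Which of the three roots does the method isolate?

-4

g(0.5) = -7.875 < 0, so the root lies in [-5, 0.5]
g(-2.25) = -35.546875 < 0, so the root lies in [-5, -2.25]
g(-3.625) = -13.224609 < 0, so the root lies in [-5, -3.625]
g(-4.3125) = 13.8 > 0, so the root lies in [-4.3125, -3.625]
g(-3.96875) = -1.2373 < 0, so the root lies in [-4.3125, -3.96875]
g(-4.140625) = 5.8849 > 0, so the root lies in [-4.140625, -3.96875]
g(-4.0546875) = 2.2265 > 0, so the root lies in [-4.0546875, -3.96875]
g(-4.01171875) = 0.4705 > 0, so the root lies in [-4.01171875, -3.96875]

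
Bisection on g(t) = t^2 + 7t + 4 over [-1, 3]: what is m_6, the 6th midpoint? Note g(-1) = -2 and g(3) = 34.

-0.6875

m = 1, g(m) = 12 (+); new bracket [-1, 1]
m = 0, g(m) = 4 (+); new bracket [-1, 0]
m = -0.5, g(m) = 0.75 (+); new bracket [-1, -0.5]
m = -0.75, g(m) = -0.6875 (−); new bracket [-0.75, -0.5]
m = -0.625, g(m) = 0.0156 (+); new bracket [-0.75, -0.625]
m = -0.6875, g(m) = -0.3398 (−); new bracket [-0.6875, -0.625]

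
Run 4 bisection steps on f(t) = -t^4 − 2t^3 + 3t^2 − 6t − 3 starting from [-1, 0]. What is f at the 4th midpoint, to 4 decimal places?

0.3301

t = -0.5 gives f = 0.9375, positive; keep [-0.5, 0]
t = -0.25 gives f = -1.285156, negative; keep [-0.5, -0.25]
t = -0.375 gives f = -0.242432, negative; keep [-0.5, -0.375]
t = -0.4375 gives f = 0.3301, positive; keep [-0.4375, -0.375]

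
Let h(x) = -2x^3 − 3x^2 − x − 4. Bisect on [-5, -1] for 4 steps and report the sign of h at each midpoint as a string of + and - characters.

midpoint -3: h = 26 > 0 → [-3, -1]
midpoint -2: h = 2 > 0 → [-2, -1]
midpoint -1.5: h = -2.5 < 0 → [-2, -1.5]
midpoint -1.75: h = -0.7188 < 0 → [-2, -1.75]

++--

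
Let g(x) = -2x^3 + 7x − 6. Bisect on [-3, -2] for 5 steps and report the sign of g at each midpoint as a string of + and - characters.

++--+

x = -2.5 gives g = 7.75, positive; keep [-2.5, -2]
x = -2.25 gives g = 1.03125, positive; keep [-2.25, -2]
x = -2.125 gives g = -1.683594, negative; keep [-2.25, -2.125]
x = -2.1875 gives g = -0.3774, negative; keep [-2.25, -2.1875]
x = -2.21875 gives g = 0.3139, positive; keep [-2.21875, -2.1875]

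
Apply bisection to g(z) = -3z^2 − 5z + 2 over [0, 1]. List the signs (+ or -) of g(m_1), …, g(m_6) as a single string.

-+-+-+

g(0.5) = -1.25 < 0, so the root lies in [0, 0.5]
g(0.25) = 0.5625 > 0, so the root lies in [0.25, 0.5]
g(0.375) = -0.296875 < 0, so the root lies in [0.25, 0.375]
g(0.3125) = 0.1445 > 0, so the root lies in [0.3125, 0.375]
g(0.34375) = -0.0732 < 0, so the root lies in [0.3125, 0.34375]
g(0.328125) = 0.0364 > 0, so the root lies in [0.328125, 0.34375]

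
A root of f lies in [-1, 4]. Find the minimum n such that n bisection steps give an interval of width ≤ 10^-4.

Width after n steps is 5/2^n. Need 2^n ≥ 5/10^-4 = 50000.
2^15 = 32768 < 50000 ≤ 2^16 = 65536, so n = 16.

16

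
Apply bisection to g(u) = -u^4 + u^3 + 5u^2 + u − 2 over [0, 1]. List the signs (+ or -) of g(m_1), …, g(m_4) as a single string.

-+++

u = 0.5 gives g = -0.1875, negative; keep [0.5, 1]
u = 0.75 gives g = 1.667969, positive; keep [0.5, 0.75]
u = 0.625 gives g = 0.669678, positive; keep [0.5, 0.625]
u = 0.5625 gives g = 0.2224, positive; keep [0.5, 0.5625]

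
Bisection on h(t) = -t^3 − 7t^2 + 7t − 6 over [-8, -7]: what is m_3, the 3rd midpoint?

h(-7.5) = -30.375 < 0, so the root lies in [-8, -7.5]
h(-7.75) = -15.203125 < 0, so the root lies in [-8, -7.75]
h(-7.875) = -6.861328 < 0, so the root lies in [-8, -7.875]

-7.875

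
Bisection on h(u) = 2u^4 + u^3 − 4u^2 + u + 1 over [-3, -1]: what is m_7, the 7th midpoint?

-1.734375

h(-2) = 7 > 0, so the root lies in [-2, -1]
h(-1.5) = -2.75 < 0, so the root lies in [-2, -1.5]
h(-1.75) = 0.398438 > 0, so the root lies in [-1.75, -1.5]
h(-1.625) = -1.5327 < 0, so the root lies in [-1.75, -1.625]
h(-1.6875) = -0.6653 < 0, so the root lies in [-1.75, -1.6875]
h(-1.71875) = -0.1591 < 0, so the root lies in [-1.75, -1.71875]
h(-1.734375) = 0.1131 > 0, so the root lies in [-1.734375, -1.71875]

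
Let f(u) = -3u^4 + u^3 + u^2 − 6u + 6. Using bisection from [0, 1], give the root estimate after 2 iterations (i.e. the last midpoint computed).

m = 0.5, f(m) = 3.1875 (+); new bracket [0.5, 1]
m = 0.75, f(m) = 1.535156 (+); new bracket [0.75, 1]

0.75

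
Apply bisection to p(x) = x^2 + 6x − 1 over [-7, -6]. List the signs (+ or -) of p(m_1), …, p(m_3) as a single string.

m = -6.5, p(m) = 2.25 (+); new bracket [-6.5, -6]
m = -6.25, p(m) = 0.5625 (+); new bracket [-6.25, -6]
m = -6.125, p(m) = -0.234375 (−); new bracket [-6.25, -6.125]

++-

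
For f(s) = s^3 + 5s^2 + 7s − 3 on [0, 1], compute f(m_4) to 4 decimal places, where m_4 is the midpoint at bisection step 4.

s = 0.5 gives f = 1.875, positive; keep [0, 0.5]
s = 0.25 gives f = -0.921875, negative; keep [0.25, 0.5]
s = 0.375 gives f = 0.380859, positive; keep [0.25, 0.375]
s = 0.3125 gives f = -0.2937, negative; keep [0.3125, 0.375]

-0.2937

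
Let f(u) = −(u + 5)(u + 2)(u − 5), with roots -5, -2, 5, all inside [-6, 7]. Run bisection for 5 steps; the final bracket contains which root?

u = 0.5 gives f = 61.875, positive; keep [0.5, 7]
u = 3.75 gives f = 62.890625, positive; keep [3.75, 7]
u = 5.375 gives f = -28.693359, negative; keep [3.75, 5.375]
u = 4.5625 gives f = 27.4548, positive; keep [4.5625, 5.375]
u = 4.96875 gives f = 2.1709, positive; keep [4.96875, 5.375]

5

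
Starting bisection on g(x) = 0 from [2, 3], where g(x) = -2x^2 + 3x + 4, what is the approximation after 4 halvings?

2.3125

m = 2.5, g(m) = -1 (−); new bracket [2, 2.5]
m = 2.25, g(m) = 0.625 (+); new bracket [2.25, 2.5]
m = 2.375, g(m) = -0.15625 (−); new bracket [2.25, 2.375]
m = 2.3125, g(m) = 0.2422 (+); new bracket [2.3125, 2.375]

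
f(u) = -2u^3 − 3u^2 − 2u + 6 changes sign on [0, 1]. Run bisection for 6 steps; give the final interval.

[0.921875, 0.9375]

f(0.5) = 4 > 0, so the root lies in [0.5, 1]
f(0.75) = 1.96875 > 0, so the root lies in [0.75, 1]
f(0.875) = 0.613281 > 0, so the root lies in [0.875, 1]
f(0.9375) = -0.1597 < 0, so the root lies in [0.875, 0.9375]
f(0.90625) = 0.235 > 0, so the root lies in [0.90625, 0.9375]
f(0.921875) = 0.0398 > 0, so the root lies in [0.921875, 0.9375]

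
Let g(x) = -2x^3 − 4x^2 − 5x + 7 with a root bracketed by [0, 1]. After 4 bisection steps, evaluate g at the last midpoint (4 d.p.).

g(0.5) = 3.25 > 0, so the root lies in [0.5, 1]
g(0.75) = 0.15625 > 0, so the root lies in [0.75, 1]
g(0.875) = -1.777344 < 0, so the root lies in [0.75, 0.875]
g(0.8125) = -0.7759 < 0, so the root lies in [0.75, 0.8125]

-0.7759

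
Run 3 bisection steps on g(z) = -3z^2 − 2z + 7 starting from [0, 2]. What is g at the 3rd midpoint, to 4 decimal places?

midpoint 1: g = 2 > 0 → [1, 2]
midpoint 1.5: g = -2.75 < 0 → [1, 1.5]
midpoint 1.25: g = -0.1875 < 0 → [1, 1.25]

-0.1875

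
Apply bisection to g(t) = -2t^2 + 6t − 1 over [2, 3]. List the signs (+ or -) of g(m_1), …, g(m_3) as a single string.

++-

m = 2.5, g(m) = 1.5 (+); new bracket [2.5, 3]
m = 2.75, g(m) = 0.375 (+); new bracket [2.75, 3]
m = 2.875, g(m) = -0.28125 (−); new bracket [2.75, 2.875]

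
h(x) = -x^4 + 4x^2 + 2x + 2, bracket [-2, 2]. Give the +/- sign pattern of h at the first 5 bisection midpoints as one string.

x = 0 gives h = 2, positive; keep [-2, 0]
x = -1 gives h = 3, positive; keep [-2, -1]
x = -1.5 gives h = 2.9375, positive; keep [-2, -1.5]
x = -1.75 gives h = 1.3711, positive; keep [-2, -1.75]
x = -1.875 gives h = -0.0471, negative; keep [-1.875, -1.75]

++++-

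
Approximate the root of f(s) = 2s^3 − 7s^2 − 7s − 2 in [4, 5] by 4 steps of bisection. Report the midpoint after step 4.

midpoint 4.5: f = 7 > 0 → [4, 4.5]
midpoint 4.25: f = -4.65625 < 0 → [4.25, 4.5]
midpoint 4.375: f = 0.871094 > 0 → [4.25, 4.375]
midpoint 4.3125: f = -1.9663 < 0 → [4.3125, 4.375]

4.3125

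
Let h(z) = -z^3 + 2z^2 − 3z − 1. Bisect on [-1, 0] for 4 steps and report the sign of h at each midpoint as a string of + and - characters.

h(-0.5) = 1.125 > 0, so the root lies in [-0.5, 0]
h(-0.25) = -0.109375 < 0, so the root lies in [-0.5, -0.25]
h(-0.375) = 0.458984 > 0, so the root lies in [-0.375, -0.25]
h(-0.3125) = 0.1633 > 0, so the root lies in [-0.3125, -0.25]

+-++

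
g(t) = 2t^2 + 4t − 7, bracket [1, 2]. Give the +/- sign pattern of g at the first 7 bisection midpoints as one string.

+++----

t = 1.5 gives g = 3.5, positive; keep [1, 1.5]
t = 1.25 gives g = 1.125, positive; keep [1, 1.25]
t = 1.125 gives g = 0.03125, positive; keep [1, 1.125]
t = 1.0625 gives g = -0.4922, negative; keep [1.0625, 1.125]
t = 1.09375 gives g = -0.2324, negative; keep [1.09375, 1.125]
t = 1.109375 gives g = -0.1011, negative; keep [1.109375, 1.125]
t = 1.1171875 gives g = -0.035, negative; keep [1.1171875, 1.125]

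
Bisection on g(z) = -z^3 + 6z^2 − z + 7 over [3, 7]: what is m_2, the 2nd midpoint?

6

midpoint 5: g = 27 > 0 → [5, 7]
midpoint 6: g = 1 > 0 → [6, 7]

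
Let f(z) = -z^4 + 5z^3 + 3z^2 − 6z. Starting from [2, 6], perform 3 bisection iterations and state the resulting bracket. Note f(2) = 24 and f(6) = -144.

m = 4, f(m) = 88 (+); new bracket [4, 6]
m = 5, f(m) = 45 (+); new bracket [5, 6]
m = 5.5, f(m) = -25.4375 (−); new bracket [5, 5.5]

[5, 5.5]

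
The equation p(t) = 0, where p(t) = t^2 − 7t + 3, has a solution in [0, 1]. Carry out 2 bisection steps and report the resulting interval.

midpoint 0.5: p = -0.25 < 0 → [0, 0.5]
midpoint 0.25: p = 1.3125 > 0 → [0.25, 0.5]

[0.25, 0.5]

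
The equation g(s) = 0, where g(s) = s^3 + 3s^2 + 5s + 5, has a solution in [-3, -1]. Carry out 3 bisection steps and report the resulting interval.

[-2, -1.75]

m = -2, g(m) = -1 (−); new bracket [-2, -1]
m = -1.5, g(m) = 0.875 (+); new bracket [-2, -1.5]
m = -1.75, g(m) = 0.078125 (+); new bracket [-2, -1.75]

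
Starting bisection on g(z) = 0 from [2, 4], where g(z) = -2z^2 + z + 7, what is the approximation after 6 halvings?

2.15625

z = 3 gives g = -8, negative; keep [2, 3]
z = 2.5 gives g = -3, negative; keep [2, 2.5]
z = 2.25 gives g = -0.875, negative; keep [2, 2.25]
z = 2.125 gives g = 0.0938, positive; keep [2.125, 2.25]
z = 2.1875 gives g = -0.3828, negative; keep [2.125, 2.1875]
z = 2.15625 gives g = -0.1426, negative; keep [2.125, 2.15625]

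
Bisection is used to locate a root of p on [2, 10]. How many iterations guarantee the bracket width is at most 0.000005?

Width after n steps is 8/2^n. Need 2^n ≥ 8/0.000005 = 1600000.
2^20 = 1048576 < 1600000 ≤ 2^21 = 2097152, so n = 21.

21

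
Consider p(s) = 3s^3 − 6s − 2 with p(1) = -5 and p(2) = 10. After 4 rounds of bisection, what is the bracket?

midpoint 1.5: p = -0.875 < 0 → [1.5, 2]
midpoint 1.75: p = 3.578125 > 0 → [1.5, 1.75]
midpoint 1.625: p = 1.123047 > 0 → [1.5, 1.625]
midpoint 1.5625: p = 0.0691 > 0 → [1.5, 1.5625]

[1.5, 1.5625]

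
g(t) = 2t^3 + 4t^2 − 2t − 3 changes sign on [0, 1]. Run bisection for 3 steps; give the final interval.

t = 0.5 gives g = -2.75, negative; keep [0.5, 1]
t = 0.75 gives g = -1.40625, negative; keep [0.75, 1]
t = 0.875 gives g = -0.347656, negative; keep [0.875, 1]

[0.875, 1]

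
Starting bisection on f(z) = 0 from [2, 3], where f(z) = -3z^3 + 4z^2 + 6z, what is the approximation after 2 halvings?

f(2.5) = -6.875 < 0, so the root lies in [2, 2.5]
f(2.25) = -0.421875 < 0, so the root lies in [2, 2.25]

2.25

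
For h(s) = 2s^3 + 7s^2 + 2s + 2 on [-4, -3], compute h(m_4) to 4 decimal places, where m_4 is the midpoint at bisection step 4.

h(-3.5) = -5 < 0, so the root lies in [-3.5, -3]
h(-3.25) = 0.78125 > 0, so the root lies in [-3.5, -3.25]
h(-3.375) = -1.902344 < 0, so the root lies in [-3.375, -3.25]
h(-3.3125) = -0.5103 < 0, so the root lies in [-3.3125, -3.25]

-0.5103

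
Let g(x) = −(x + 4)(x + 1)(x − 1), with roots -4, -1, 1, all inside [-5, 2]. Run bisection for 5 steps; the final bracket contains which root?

-4

x = -1.5 gives g = -3.125, negative; keep [-5, -1.5]
x = -3.25 gives g = -7.171875, negative; keep [-5, -3.25]
x = -4.125 gives g = 2.001953, positive; keep [-4.125, -3.25]
x = -3.6875 gives g = -3.9368, negative; keep [-4.125, -3.6875]
x = -3.90625 gives g = -1.3368, negative; keep [-4.125, -3.90625]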